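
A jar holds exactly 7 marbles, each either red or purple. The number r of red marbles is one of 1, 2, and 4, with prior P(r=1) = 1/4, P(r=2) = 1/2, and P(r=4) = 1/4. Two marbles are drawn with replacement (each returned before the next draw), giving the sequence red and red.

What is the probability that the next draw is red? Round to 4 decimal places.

0.4629

The likelihood of the observed sequence under each hypothesis: P(data | r = 1) = (1/7)(1/7) = 1/49; P(data | r = 2) = (2/7)(2/7) = 4/49; P(data | r = 4) = (4/7)(4/7) = 16/49.
Weighting by the prior gives 1/4 · 1/49 = 1/196, 1/2 · 4/49 = 2/49, 1/4 · 16/49 = 4/49; with total 25/196.
Normalising, the posterior is P(r = 1 | data) = 1/25, P(r = 2 | data) = 8/25, P(r = 4 | data) = 16/25.
The predictive probability is P(red next | data) = (1/7)(1/25) + (2/7)(8/25) + (4/7)(16/25) = 81/175.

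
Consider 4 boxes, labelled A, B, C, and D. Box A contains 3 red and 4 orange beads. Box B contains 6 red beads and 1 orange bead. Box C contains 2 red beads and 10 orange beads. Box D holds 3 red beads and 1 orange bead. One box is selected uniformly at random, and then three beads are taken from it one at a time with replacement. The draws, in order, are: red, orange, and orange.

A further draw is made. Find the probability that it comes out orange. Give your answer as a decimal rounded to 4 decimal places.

Under each hypothesis, the probability of the observed sequence is: P(data | box A) = (3/7)(4/7)(4/7) = 0.13994; P(data | box B) = (6/7)(1/7)(1/7) = 0.017493; P(data | box C) = (2/12)(10/12)(10/12) = 0.11574; P(data | box D) = (3/4)(1/4)(1/4) = 0.046875.
Weighting by the prior gives 1/4 · 0.13994 = 0.034985, 1/4 · 0.017493 = 0.0043732, 1/4 · 0.11574 = 0.028935, 1/4 · 0.046875 = 0.011719; summing to 0.080013.
Dividing through by the total gives posterior P(box A | data) = 0.43725, P(box B | data) = 0.054656, P(box C | data) = 0.36163, P(box D | data) = 0.14646.
Averaging over the posterior, P(orange next | data) = (4/7)(0.43725) + (1/7)(0.054656) + (5/6)(0.36163) + (1/4)(0.14646) = 0.59564.

0.5956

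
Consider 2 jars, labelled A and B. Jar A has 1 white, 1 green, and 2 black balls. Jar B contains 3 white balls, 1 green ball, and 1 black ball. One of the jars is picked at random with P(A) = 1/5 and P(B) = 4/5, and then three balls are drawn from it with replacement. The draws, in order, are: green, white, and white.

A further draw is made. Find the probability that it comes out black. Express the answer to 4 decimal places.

0.2154

The likelihood of the observed sequence under each hypothesis: P(data | jar A) = (1/4)(1/4)(1/4) = 0.015625; P(data | jar B) = (1/5)(3/5)(3/5) = 0.072.
Weighting by the prior gives 1/5 · 0.015625 = 0.003125, 4/5 · 0.072 = 0.0576; summing to 0.060725.
Dividing through by the total gives posterior P(jar A | data) = 0.051462, P(jar B | data) = 0.94854.
Averaging over the posterior, P(black next | data) = (1/2)(0.051462) + (1/5)(0.94854) = 0.21544.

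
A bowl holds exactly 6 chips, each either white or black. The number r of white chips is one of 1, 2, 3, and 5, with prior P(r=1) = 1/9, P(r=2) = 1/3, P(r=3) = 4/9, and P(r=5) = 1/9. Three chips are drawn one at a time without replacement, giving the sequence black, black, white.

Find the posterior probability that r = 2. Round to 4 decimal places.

0.4390

Compute the likelihood of the observed sequence for each case: P(data | r = 1) = (5/6)(4/5)(1/4) = 1/6; P(data | r = 2) = (4/6)(3/5)(2/4) = 1/5; P(data | r = 3) = (3/6)(2/5)(3/4) = 3/20; P(data | r = 5) = (1/6)(0/5) = 0.
Multiplying each by its prior: 1/9 · 1/6 = 1/54, 1/3 · 1/5 = 1/15, 4/9 · 3/20 = 1/15, 1/9 · 0 = 0; summing to 41/270.
By Bayes' rule, P(r = 2 | data) = (1/15) / (41/270) = 18/41.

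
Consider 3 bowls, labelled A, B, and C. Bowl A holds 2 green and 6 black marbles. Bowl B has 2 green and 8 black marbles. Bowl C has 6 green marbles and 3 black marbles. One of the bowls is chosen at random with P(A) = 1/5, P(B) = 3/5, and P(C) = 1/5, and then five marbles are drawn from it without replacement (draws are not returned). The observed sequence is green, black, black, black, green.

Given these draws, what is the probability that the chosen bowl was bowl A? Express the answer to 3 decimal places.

Compute the likelihood of the observed sequence for each case: P(data | bowl A) = (2/8)(6/7)(5/6)(4/5)(1/4) = 1/28; P(data | bowl B) = (2/10)(8/9)(7/8)(6/7)(1/6) = 1/45; P(data | bowl C) = (6/9)(3/8)(2/7)(1/6)(5/5) = 1/84.
The prior-weighted likelihoods are 1/5 · 1/28 = 1/140, 3/5 · 1/45 = 1/75, 1/5 · 1/84 = 1/420; these sum to 4/175.
So P(bowl A | data) = (1/140) / (4/175) = 5/16.

0.313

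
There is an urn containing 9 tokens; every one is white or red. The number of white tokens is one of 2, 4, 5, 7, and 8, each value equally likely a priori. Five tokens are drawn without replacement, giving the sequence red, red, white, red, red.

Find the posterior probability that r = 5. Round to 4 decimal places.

Compute the likelihood of the observed sequence for each case: P(data | r = 2) = (7/9)(6/8)(2/7)(5/6)(4/5) = 1/9; P(data | r = 4) = (5/9)(4/8)(4/7)(3/6)(2/5) = 2/63; P(data | r = 5) = (4/9)(3/8)(5/7)(2/6)(1/5) = 1/126; P(data | r = 7) = (2/9)(1/8)(7/7)(0/6) = 0; P(data | r = 8) = (1/9)(0/8) = 0.
Weighting by the prior gives 1/5 · 1/9 = 1/45, 1/5 · 2/63 = 2/315, 1/5 · 1/126 = 1/630, 1/5 · 0 = 0, 1/5 · 0 = 0; summing to 19/630.
Hence P(r = 5 | data) = (1/630) / (19/630) = 1/19.

0.0526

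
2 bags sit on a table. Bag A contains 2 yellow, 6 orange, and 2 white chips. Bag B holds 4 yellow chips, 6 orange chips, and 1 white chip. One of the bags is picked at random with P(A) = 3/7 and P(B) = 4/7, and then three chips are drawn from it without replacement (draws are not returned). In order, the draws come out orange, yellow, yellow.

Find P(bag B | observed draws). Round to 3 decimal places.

Compute the likelihood of the observed sequence for each case: P(data | bag A) = (6/10)(2/9)(1/8) = 1/60; P(data | bag B) = (6/11)(4/10)(3/9) = 4/55.
The prior-weighted likelihoods are 3/7 · 1/60 = 1/140, 4/7 · 4/55 = 16/385; these sum to 15/308.
Hence P(bag B | data) = (16/385) / (15/308) = 64/75.

0.853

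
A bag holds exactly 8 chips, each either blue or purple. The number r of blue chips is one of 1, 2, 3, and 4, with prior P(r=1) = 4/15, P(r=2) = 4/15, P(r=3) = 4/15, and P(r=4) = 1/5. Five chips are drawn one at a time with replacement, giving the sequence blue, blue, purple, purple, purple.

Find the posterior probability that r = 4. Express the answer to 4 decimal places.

The likelihood of the observed sequence under each hypothesis: P(data | r = 1) = (1/8)(1/8)(7/8)(7/8)(7/8) = 0.010468; P(data | r = 2) = (2/8)(2/8)(6/8)(6/8)(6/8) = 0.026367; P(data | r = 3) = (3/8)(3/8)(5/8)(5/8)(5/8) = 0.034332; P(data | r = 4) = (4/8)(4/8)(4/8)(4/8)(4/8) = 0.03125.
Weighting by the prior gives 4/15 · 0.010468 = 0.0027913, 4/15 · 0.026367 = 0.0070313, 4/15 · 0.034332 = 0.0091553, 1/5 · 0.03125 = 0.00625; with total 0.025228.
Hence P(r = 4 | data) = (0.00625) / (0.025228) = 0.24774.

0.2477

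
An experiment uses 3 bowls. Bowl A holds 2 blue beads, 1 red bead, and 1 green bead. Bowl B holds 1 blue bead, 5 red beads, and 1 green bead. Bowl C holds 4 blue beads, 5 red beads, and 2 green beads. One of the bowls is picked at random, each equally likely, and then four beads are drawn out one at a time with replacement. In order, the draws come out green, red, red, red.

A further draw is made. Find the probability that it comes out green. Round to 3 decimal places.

0.158

Compute the likelihood of the observed sequence for each case: P(data | bowl A) = (1/4)(1/4)(1/4)(1/4) = 0.0039062; P(data | bowl B) = (1/7)(5/7)(5/7)(5/7) = 0.052062; P(data | bowl C) = (2/11)(5/11)(5/11)(5/11) = 0.017075.
Weighting by the prior gives 1/3 · 0.0039062 = 0.0013021, 1/3 · 0.052062 = 0.017354, 1/3 · 0.017075 = 0.0056918; summing to 0.024348.
The posterior is then P(bowl A | data) = 0.053479, P(bowl B | data) = 0.71275, P(bowl C | data) = 0.23377.
So P(green next | data) = Σ P(green next | H) P(H | data) = (1/4)(0.053479) + (1/7)(0.71275) + (2/11)(0.23377) = 0.15769.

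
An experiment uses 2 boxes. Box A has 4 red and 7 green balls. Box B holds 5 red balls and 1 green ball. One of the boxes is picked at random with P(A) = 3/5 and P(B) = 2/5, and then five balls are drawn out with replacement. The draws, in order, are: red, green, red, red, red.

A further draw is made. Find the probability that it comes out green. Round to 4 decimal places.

0.2474

Under each hypothesis, the probability of the observed sequence is: P(data | box A) = (4/11)(7/11)(4/11)(4/11)(4/11) = 0.011127; P(data | box B) = (5/6)(1/6)(5/6)(5/6)(5/6) = 0.080376.
Weighting by the prior gives 3/5 · 0.011127 = 0.0066761, 2/5 · 0.080376 = 0.03215; with total 0.038826.
Dividing through by the total gives posterior P(box A | data) = 0.17195, P(box B | data) = 0.82805.
Averaging over the posterior, P(green next | data) = (7/11)(0.17195) + (1/6)(0.82805) = 0.24743.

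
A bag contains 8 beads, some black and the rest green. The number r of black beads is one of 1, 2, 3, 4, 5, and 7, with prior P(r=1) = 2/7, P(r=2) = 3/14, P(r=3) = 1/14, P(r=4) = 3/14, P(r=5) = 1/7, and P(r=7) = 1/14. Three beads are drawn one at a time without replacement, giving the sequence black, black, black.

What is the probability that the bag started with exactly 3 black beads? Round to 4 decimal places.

0.0147

Compute the likelihood of the observed sequence for each case: P(data | r = 1) = (1/8)(0/7) = 0; P(data | r = 2) = (2/8)(1/7)(0/6) = 0; P(data | r = 3) = (3/8)(2/7)(1/6) = 1/56; P(data | r = 4) = (4/8)(3/7)(2/6) = 1/14; P(data | r = 5) = (5/8)(4/7)(3/6) = 5/28; P(data | r = 7) = (7/8)(6/7)(5/6) = 5/8.
Weighting by the prior gives 2/7 · 0 = 0, 3/14 · 0 = 0, 1/14 · 1/56 = 1/784, 3/14 · 1/14 = 3/196, 1/7 · 5/28 = 5/196, 1/14 · 5/8 = 5/112; these sum to 17/196.
Hence P(r = 3 | data) = (1/784) / (17/196) = 1/68.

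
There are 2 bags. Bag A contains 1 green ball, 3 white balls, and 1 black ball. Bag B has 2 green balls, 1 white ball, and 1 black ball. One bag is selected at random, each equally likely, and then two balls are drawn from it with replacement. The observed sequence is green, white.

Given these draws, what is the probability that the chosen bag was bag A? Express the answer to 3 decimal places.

Compute the likelihood of the observed sequence for each case: P(data | bag A) = (1/5)(3/5) = 3/25; P(data | bag B) = (2/4)(1/4) = 1/8.
Weighting by the prior gives 1/2 · 3/25 = 3/50, 1/2 · 1/8 = 1/16; summing to 49/400.
Therefore the posterior P(bag A | data) = (3/50) / (49/400) = 24/49.

0.490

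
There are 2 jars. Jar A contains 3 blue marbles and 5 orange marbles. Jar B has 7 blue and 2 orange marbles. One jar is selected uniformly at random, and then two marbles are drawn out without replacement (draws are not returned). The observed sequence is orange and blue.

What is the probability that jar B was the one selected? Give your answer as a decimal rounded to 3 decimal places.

Under each hypothesis, the probability of the observed sequence is: P(data | jar A) = (5/8)(3/7) = 0.26786; P(data | jar B) = (2/9)(7/8) = 0.19444.
Weighting by the prior gives 1/2 · 0.26786 = 0.13393, 1/2 · 0.19444 = 0.097222; with total 0.23115.
By Bayes' rule, P(jar B | data) = (0.097222) / (0.23115) = 0.4206.

0.421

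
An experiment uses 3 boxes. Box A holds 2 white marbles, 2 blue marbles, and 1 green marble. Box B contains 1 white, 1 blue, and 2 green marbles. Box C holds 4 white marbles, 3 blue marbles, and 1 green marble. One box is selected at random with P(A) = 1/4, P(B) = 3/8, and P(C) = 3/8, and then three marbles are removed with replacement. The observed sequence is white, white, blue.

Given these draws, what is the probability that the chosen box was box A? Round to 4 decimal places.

Under each hypothesis, the probability of the observed sequence is: P(data | box A) = (2/5)(2/5)(2/5) = 0.064; P(data | box B) = (1/4)(1/4)(1/4) = 0.015625; P(data | box C) = (4/8)(4/8)(3/8) = 0.09375.
Weighting by the prior gives 1/4 · 0.064 = 0.016, 3/8 · 0.015625 = 0.0058594, 3/8 · 0.09375 = 0.035156; these sum to 0.057016.
Hence P(box A | data) = (0.016) / (0.057016) = 0.28062.

0.2806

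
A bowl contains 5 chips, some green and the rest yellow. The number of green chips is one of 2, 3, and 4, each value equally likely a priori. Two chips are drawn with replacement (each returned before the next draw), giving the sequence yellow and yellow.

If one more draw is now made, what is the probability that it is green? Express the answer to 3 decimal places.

Under each hypothesis, the probability of the observed sequence is: P(data | r = 2) = (3/5)(3/5) = 9/25; P(data | r = 3) = (2/5)(2/5) = 4/25; P(data | r = 4) = (1/5)(1/5) = 1/25.
The prior-weighted likelihoods are 1/3 · 9/25 = 3/25, 1/3 · 4/25 = 4/75, 1/3 · 1/25 = 1/75; with total 14/75.
Normalising, the posterior is P(r = 2 | data) = 9/14, P(r = 3 | data) = 2/7, P(r = 4 | data) = 1/14.
Averaging over the posterior, P(green next | data) = (2/5)(9/14) + (3/5)(2/7) + (4/5)(1/14) = 17/35.

0.486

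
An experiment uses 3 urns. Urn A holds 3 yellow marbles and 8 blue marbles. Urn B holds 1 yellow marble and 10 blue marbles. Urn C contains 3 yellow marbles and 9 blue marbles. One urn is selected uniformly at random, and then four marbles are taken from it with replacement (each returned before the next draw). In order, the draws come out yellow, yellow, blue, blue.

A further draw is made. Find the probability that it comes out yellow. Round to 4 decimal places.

For each hypothesis, P(data | H) works out to: P(data | urn A) = (3/11)(3/11)(8/11)(8/11) = 0.039342; P(data | urn B) = (1/11)(1/11)(10/11)(10/11) = 0.0068301; P(data | urn C) = (3/12)(3/12)(9/12)(9/12) = 0.035156.
The prior-weighted likelihoods are 1/3 · 0.039342 = 0.013114, 1/3 · 0.0068301 = 0.0022767, 1/3 · 0.035156 = 0.011719; with total 0.027109.
The posterior is then P(urn A | data) = 0.48374, P(urn B | data) = 0.083983, P(urn C | data) = 0.43228.
So P(yellow next | data) = Σ P(yellow next | H) P(H | data) = (3/11)(0.48374) + (1/11)(0.083983) + (1/4)(0.43228) = 0.24763.

0.2476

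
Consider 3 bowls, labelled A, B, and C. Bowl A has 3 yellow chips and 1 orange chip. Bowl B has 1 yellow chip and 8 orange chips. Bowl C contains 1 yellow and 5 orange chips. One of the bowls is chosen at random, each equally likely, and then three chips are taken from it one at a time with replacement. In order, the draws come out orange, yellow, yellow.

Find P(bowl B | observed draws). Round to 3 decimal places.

0.063

The likelihood of the observed sequence under each hypothesis: P(data | bowl A) = (1/4)(3/4)(3/4) = 0.14062; P(data | bowl B) = (8/9)(1/9)(1/9) = 0.010974; P(data | bowl C) = (5/6)(1/6)(1/6) = 0.023148.
Weighting by the prior gives 1/3 · 0.14062 = 0.046875, 1/3 · 0.010974 = 0.003658, 1/3 · 0.023148 = 0.007716; with total 0.058249.
Hence P(bowl B | data) = (0.003658) / (0.058249) = 0.062799.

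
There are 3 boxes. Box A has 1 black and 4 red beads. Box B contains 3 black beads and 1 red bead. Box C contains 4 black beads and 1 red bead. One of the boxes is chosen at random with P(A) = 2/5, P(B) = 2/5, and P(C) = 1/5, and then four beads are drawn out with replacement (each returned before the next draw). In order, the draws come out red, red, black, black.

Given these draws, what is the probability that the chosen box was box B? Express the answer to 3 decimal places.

Compute the likelihood of the observed sequence for each case: P(data | box A) = (4/5)(4/5)(1/5)(1/5) = 0.0256; P(data | box B) = (1/4)(1/4)(3/4)(3/4) = 0.035156; P(data | box C) = (1/5)(1/5)(4/5)(4/5) = 0.0256.
The prior-weighted likelihoods are 2/5 · 0.0256 = 0.01024, 2/5 · 0.035156 = 0.014063, 1/5 · 0.0256 = 0.00512; summing to 0.029423.
So P(box B | data) = (0.014063) / (0.029423) = 0.47795.

0.478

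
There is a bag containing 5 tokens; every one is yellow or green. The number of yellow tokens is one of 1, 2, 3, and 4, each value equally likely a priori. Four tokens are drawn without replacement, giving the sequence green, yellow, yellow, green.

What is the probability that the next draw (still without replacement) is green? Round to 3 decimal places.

0.500

Compute the likelihood of the observed sequence for each case: P(data | r = 1) = (4/5)(1/4)(0/3) = 0; P(data | r = 2) = (3/5)(2/4)(1/3)(2/2) = 1/10; P(data | r = 3) = (2/5)(3/4)(2/3)(1/2) = 1/10; P(data | r = 4) = (1/5)(4/4)(3/3)(0/2) = 0.
Multiplying each by its prior: 1/4 · 0 = 0, 1/4 · 1/10 = 1/40, 1/4 · 1/10 = 1/40, 1/4 · 0 = 0; these sum to 1/20.
Normalising, the posterior is P(r = 1 | data) = 0, P(r = 2 | data) = 1/2, P(r = 3 | data) = 1/2, P(r = 4 | data) = 0.
Averaging over the posterior, P(green next | data) = (1)(1/2) + (0)(1/2) = 1/2.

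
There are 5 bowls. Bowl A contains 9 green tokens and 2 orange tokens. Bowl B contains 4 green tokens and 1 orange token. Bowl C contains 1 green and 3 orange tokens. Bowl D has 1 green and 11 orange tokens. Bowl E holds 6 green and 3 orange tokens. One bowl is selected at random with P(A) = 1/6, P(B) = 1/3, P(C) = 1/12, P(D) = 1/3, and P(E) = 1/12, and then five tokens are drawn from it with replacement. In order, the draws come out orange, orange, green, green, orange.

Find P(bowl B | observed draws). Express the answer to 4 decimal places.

Under each hypothesis, the probability of the observed sequence is: P(data | bowl A) = (2/11)(2/11)(9/11)(9/11)(2/11) = 0.0040236; P(data | bowl B) = (1/5)(1/5)(4/5)(4/5)(1/5) = 0.00512; P(data | bowl C) = (3/4)(3/4)(1/4)(1/4)(3/4) = 0.026367; P(data | bowl D) = (11/12)(11/12)(1/12)(1/12)(11/12) = 0.005349; P(data | bowl E) = (3/9)(3/9)(6/9)(6/9)(3/9) = 0.016461.
Weighting by the prior gives 1/6 · 0.0040236 = 0.0006706, 1/3 · 0.00512 = 0.0017067, 1/12 · 0.026367 = 0.0021973, 1/3 · 0.005349 = 0.001783, 1/12 · 0.016461 = 0.0013717; with total 0.0077293.
Hence P(bowl B | data) = (0.0017067) / (0.0077293) = 0.22081.

0.2208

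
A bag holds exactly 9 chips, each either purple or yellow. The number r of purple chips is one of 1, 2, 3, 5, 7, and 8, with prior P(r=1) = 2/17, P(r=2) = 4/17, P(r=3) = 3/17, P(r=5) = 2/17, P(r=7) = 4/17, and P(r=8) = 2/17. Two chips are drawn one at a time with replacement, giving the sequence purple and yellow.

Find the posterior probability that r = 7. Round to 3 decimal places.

Compute the likelihood of the observed sequence for each case: P(data | r = 1) = (1/9)(8/9) = 0.098765; P(data | r = 2) = (2/9)(7/9) = 0.17284; P(data | r = 3) = (3/9)(6/9) = 0.22222; P(data | r = 5) = (5/9)(4/9) = 0.24691; P(data | r = 7) = (7/9)(2/9) = 0.17284; P(data | r = 8) = (8/9)(1/9) = 0.098765.
Weighting by the prior gives 2/17 · 0.098765 = 0.011619, 4/17 · 0.17284 = 0.040668, 3/17 · 0.22222 = 0.039216, 2/17 · 0.24691 = 0.029049, 4/17 · 0.17284 = 0.040668, 2/17 · 0.098765 = 0.011619; these sum to 0.17284.
Hence P(r = 7 | data) = (0.040668) / (0.17284) = 0.23529.

0.235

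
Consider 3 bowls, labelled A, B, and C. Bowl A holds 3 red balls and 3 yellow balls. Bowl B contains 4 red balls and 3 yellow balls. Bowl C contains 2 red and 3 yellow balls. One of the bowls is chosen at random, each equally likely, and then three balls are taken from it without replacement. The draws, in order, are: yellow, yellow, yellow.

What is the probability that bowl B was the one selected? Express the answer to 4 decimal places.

0.1600

Compute the likelihood of the observed sequence for each case: P(data | bowl A) = (3/6)(2/5)(1/4) = 1/20; P(data | bowl B) = (3/7)(2/6)(1/5) = 1/35; P(data | bowl C) = (3/5)(2/4)(1/3) = 1/10.
The prior-weighted likelihoods are 1/3 · 1/20 = 1/60, 1/3 · 1/35 = 1/105, 1/3 · 1/10 = 1/30; with total 5/84.
Therefore the posterior P(bowl B | data) = (1/105) / (5/84) = 4/25.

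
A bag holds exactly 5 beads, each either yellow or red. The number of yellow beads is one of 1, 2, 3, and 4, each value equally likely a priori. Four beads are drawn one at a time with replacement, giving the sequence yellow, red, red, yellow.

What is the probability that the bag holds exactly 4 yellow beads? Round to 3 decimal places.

0.154

The likelihood of the observed sequence under each hypothesis: P(data | r = 1) = (1/5)(4/5)(4/5)(1/5) = 16/625; P(data | r = 2) = (2/5)(3/5)(3/5)(2/5) = 36/625; P(data | r = 3) = (3/5)(2/5)(2/5)(3/5) = 36/625; P(data | r = 4) = (4/5)(1/5)(1/5)(4/5) = 16/625.
The prior-weighted likelihoods are 1/4 · 16/625 = 4/625, 1/4 · 36/625 = 9/625, 1/4 · 36/625 = 9/625, 1/4 · 16/625 = 4/625; summing to 26/625.
So P(r = 4 | data) = (4/625) / (26/625) = 2/13.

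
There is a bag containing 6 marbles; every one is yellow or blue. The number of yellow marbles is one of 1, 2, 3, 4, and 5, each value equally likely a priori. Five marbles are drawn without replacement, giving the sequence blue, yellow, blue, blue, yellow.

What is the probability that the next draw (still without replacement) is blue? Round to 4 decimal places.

0.5714

For each hypothesis, P(data | H) works out to: P(data | r = 1) = (5/6)(1/5)(4/4)(3/3)(0/2) = 0; P(data | r = 2) = (4/6)(2/5)(3/4)(2/3)(1/2) = 1/15; P(data | r = 3) = (3/6)(3/5)(2/4)(1/3)(2/2) = 1/20; P(data | r = 4) = (2/6)(4/5)(1/4)(0/3) = 0; P(data | r = 5) = (1/6)(5/5)(0/4) = 0.
Weighting by the prior gives 1/5 · 0 = 0, 1/5 · 1/15 = 1/75, 1/5 · 1/20 = 1/100, 1/5 · 0 = 0, 1/5 · 0 = 0; summing to 7/300.
The posterior is then P(r = 1 | data) = 0, P(r = 2 | data) = 4/7, P(r = 3 | data) = 3/7, P(r = 4 | data) = 0, P(r = 5 | data) = 0.
Averaging over the posterior, P(blue next | data) = (1)(4/7) + (0)(3/7) = 4/7.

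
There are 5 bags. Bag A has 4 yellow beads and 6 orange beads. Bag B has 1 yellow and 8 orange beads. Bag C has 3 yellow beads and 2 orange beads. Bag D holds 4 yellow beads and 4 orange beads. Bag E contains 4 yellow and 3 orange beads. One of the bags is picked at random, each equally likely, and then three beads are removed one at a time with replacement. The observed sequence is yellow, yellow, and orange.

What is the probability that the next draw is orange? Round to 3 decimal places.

0.480

The likelihood of the observed sequence under each hypothesis: P(data | bag A) = (4/10)(4/10)(6/10) = 0.096; P(data | bag B) = (1/9)(1/9)(8/9) = 0.010974; P(data | bag C) = (3/5)(3/5)(2/5) = 0.144; P(data | bag D) = (4/8)(4/8)(4/8) = 0.125; P(data | bag E) = (4/7)(4/7)(3/7) = 0.13994.
Weighting by the prior gives 1/5 · 0.096 = 0.0192, 1/5 · 0.010974 = 0.0021948, 1/5 · 0.144 = 0.0288, 1/5 · 0.125 = 0.025, 1/5 · 0.13994 = 0.027988; these sum to 0.10318.
Dividing through by the total gives posterior P(bag A | data) = 0.18608, P(bag B | data) = 0.021271, P(bag C | data) = 0.27912, P(bag D | data) = 0.24229, P(bag E | data) = 0.27125.
The predictive probability is P(orange next | data) = (3/5)(0.18608) + (8/9)(0.021271) + (2/5)(0.27912) + (1/2)(0.24229) + (3/7)(0.27125) = 0.47959.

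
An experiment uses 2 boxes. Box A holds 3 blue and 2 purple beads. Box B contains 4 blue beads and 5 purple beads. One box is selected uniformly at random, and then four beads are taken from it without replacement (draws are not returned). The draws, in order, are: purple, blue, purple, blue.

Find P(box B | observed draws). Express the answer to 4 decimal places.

Under each hypothesis, the probability of the observed sequence is: P(data | box A) = (2/5)(3/4)(1/3)(2/2) = 0.1; P(data | box B) = (5/9)(4/8)(4/7)(3/6) = 0.079365.
The prior-weighted likelihoods are 1/2 · 0.1 = 0.05, 1/2 · 0.079365 = 0.039683; with total 0.089683.
Hence P(box B | data) = (0.039683) / (0.089683) = 0.44248.

0.4425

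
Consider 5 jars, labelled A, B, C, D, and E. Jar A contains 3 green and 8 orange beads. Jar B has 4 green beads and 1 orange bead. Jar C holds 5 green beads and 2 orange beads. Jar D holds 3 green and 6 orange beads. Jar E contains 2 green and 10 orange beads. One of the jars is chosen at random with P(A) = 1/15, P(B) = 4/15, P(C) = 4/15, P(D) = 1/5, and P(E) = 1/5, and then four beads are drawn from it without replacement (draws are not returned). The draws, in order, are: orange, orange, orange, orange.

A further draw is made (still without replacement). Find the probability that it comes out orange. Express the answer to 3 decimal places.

The likelihood of the observed sequence under each hypothesis: P(data | jar A) = (8/11)(7/10)(6/9)(5/8) = 0.21212; P(data | jar B) = (1/5)(0/4) = 0; P(data | jar C) = (2/7)(1/6)(0/5) = 0; P(data | jar D) = (6/9)(5/8)(4/7)(3/6) = 0.11905; P(data | jar E) = (10/12)(9/11)(8/10)(7/9) = 0.42424.
Multiplying each by its prior: 1/15 · 0.21212 = 0.014141, 4/15 · 0 = 0, 4/15 · 0 = 0, 1/5 · 0.11905 = 0.02381, 1/5 · 0.42424 = 0.084848; with total 0.1228.
Dividing through by the total gives posterior P(jar A | data) = 0.11516, P(jar B | data) = 0, P(jar C | data) = 0, P(jar D | data) = 0.19389, P(jar E | data) = 0.69095.
Averaging over the posterior, P(orange next | data) = (4/7)(0.11516) + (2/5)(0.19389) + (3/4)(0.69095) = 0.66157.

0.662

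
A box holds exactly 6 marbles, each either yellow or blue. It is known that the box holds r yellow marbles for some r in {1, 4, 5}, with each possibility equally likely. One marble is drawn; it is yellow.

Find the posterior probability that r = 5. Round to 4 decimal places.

Under each hypothesis, the probability of this draw is: P(data | r = 1) = (1/6) = 1/6; P(data | r = 4) = (4/6) = 2/3; P(data | r = 5) = (5/6) = 5/6.
Weighting by the prior gives 1/3 · 1/6 = 1/18, 1/3 · 2/3 = 2/9, 1/3 · 5/6 = 5/18; with total 5/9.
Hence P(r = 5 | data) = (5/18) / (5/9) = 1/2.

0.5000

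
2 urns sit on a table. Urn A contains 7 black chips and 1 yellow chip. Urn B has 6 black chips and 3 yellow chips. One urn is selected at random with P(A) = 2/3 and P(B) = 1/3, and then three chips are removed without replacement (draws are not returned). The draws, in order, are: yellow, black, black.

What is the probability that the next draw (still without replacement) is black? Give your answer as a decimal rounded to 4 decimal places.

For each hypothesis, P(data | H) works out to: P(data | urn A) = (1/8)(7/7)(6/6) = 1/8; P(data | urn B) = (3/9)(6/8)(5/7) = 5/28.
Weighting by the prior gives 2/3 · 1/8 = 1/12, 1/3 · 5/28 = 5/84; these sum to 1/7.
Dividing through by the total gives posterior P(urn A | data) = 7/12, P(urn B | data) = 5/12.
Averaging over the posterior, P(black next | data) = (1)(7/12) + (2/3)(5/12) = 31/36.

0.8611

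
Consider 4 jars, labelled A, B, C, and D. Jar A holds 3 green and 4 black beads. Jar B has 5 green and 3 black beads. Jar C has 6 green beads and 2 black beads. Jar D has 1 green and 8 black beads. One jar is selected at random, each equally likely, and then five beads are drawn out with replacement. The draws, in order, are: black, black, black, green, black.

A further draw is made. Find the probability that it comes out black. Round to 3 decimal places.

0.715

Compute the likelihood of the observed sequence for each case: P(data | jar A) = (4/7)(4/7)(4/7)(3/7)(4/7) = 0.045695; P(data | jar B) = (3/8)(3/8)(3/8)(5/8)(3/8) = 0.01236; P(data | jar C) = (2/8)(2/8)(2/8)(6/8)(2/8) = 0.0029297; P(data | jar D) = (8/9)(8/9)(8/9)(1/9)(8/9) = 0.069366.
The prior-weighted likelihoods are 1/4 · 0.045695 = 0.011424, 1/4 · 0.01236 = 0.0030899, 1/4 · 0.0029297 = 0.00073242, 1/4 · 0.069366 = 0.017342; summing to 0.032588.
Dividing through by the total gives posterior P(jar A | data) = 0.35056, P(jar B | data) = 0.094818, P(jar C | data) = 0.022475, P(jar D | data) = 0.53215.
So P(black next | data) = Σ P(black next | H) P(H | data) = (4/7)(0.35056) + (3/8)(0.094818) + (1/4)(0.022475) + (8/9)(0.53215) = 0.71452.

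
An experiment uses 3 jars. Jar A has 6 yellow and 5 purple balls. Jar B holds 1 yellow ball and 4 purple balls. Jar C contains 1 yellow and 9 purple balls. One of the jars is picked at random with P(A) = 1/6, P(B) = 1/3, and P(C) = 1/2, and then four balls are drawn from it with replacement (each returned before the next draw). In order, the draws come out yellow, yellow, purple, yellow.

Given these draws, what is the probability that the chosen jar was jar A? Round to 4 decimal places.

Under each hypothesis, the probability of the observed sequence is: P(data | jar A) = (6/11)(6/11)(5/11)(6/11) = 0.073765; P(data | jar B) = (1/5)(1/5)(4/5)(1/5) = 0.0064; P(data | jar C) = (1/10)(1/10)(9/10)(1/10) = 0.0009.
Weighting by the prior gives 1/6 · 0.073765 = 0.012294, 1/3 · 0.0064 = 0.0021333, 1/2 · 0.0009 = 0.00045; with total 0.014878.
Hence P(jar A | data) = (0.012294) / (0.014878) = 0.82636.

0.8264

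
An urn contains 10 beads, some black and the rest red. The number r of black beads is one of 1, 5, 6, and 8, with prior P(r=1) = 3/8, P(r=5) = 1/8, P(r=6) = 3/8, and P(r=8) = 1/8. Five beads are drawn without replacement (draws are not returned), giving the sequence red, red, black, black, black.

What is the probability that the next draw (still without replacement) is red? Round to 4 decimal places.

Under each hypothesis, the probability of the observed sequence is: P(data | r = 1) = (9/10)(8/9)(1/8)(0/7) = 0; P(data | r = 5) = (5/10)(4/9)(5/8)(4/7)(3/6) = 0.039683; P(data | r = 6) = (4/10)(3/9)(6/8)(5/7)(4/6) = 0.047619; P(data | r = 8) = (2/10)(1/9)(8/8)(7/7)(6/6) = 0.022222.
Weighting by the prior gives 3/8 · 0 = 0, 1/8 · 0.039683 = 0.0049603, 3/8 · 0.047619 = 0.017857, 1/8 · 0.022222 = 0.0027778; these sum to 0.025595.
Dividing through by the total gives posterior P(r = 1 | data) = 0, P(r = 5 | data) = 0.1938, P(r = 6 | data) = 0.69767, P(r = 8 | data) = 0.10853.
Averaging over the posterior, P(red next | data) = (3/5)(0.1938) + (2/5)(0.69767) + (0)(0.10853) = 0.39535.

0.3953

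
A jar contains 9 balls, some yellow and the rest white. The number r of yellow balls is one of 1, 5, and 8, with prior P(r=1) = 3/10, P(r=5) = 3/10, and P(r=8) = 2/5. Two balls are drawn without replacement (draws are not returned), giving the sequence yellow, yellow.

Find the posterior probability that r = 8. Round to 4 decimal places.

The likelihood of the observed sequence under each hypothesis: P(data | r = 1) = (1/9)(0/8) = 0; P(data | r = 5) = (5/9)(4/8) = 5/18; P(data | r = 8) = (8/9)(7/8) = 7/9.
Weighting by the prior gives 3/10 · 0 = 0, 3/10 · 5/18 = 1/12, 2/5 · 7/9 = 14/45; with total 71/180.
Therefore the posterior P(r = 8 | data) = (14/45) / (71/180) = 56/71.

0.7887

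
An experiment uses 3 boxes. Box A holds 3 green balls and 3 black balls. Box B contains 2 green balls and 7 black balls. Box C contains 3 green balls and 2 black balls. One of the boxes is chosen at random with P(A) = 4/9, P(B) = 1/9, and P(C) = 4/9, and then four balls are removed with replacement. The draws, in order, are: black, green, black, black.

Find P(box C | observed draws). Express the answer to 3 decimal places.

Under each hypothesis, the probability of the observed sequence is: P(data | box A) = (3/6)(3/6)(3/6)(3/6) = 0.0625; P(data | box B) = (7/9)(2/9)(7/9)(7/9) = 0.10456; P(data | box C) = (2/5)(3/5)(2/5)(2/5) = 0.0384.
The prior-weighted likelihoods are 4/9 · 0.0625 = 0.027778, 1/9 · 0.10456 = 0.011617, 4/9 · 0.0384 = 0.017067; with total 0.056462.
Therefore the posterior P(box C | data) = (0.017067) / (0.056462) = 0.30227.

0.302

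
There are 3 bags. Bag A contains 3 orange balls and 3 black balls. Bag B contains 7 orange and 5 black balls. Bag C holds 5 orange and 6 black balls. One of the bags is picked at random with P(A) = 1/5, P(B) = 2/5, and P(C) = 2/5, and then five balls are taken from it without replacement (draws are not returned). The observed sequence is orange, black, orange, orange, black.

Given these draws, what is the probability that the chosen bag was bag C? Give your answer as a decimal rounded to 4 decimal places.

0.3194

The likelihood of the observed sequence under each hypothesis: P(data | bag A) = (3/6)(3/5)(2/4)(1/3)(2/2) = 0.05; P(data | bag B) = (7/12)(5/11)(6/10)(5/9)(4/8) = 0.044192; P(data | bag C) = (5/11)(6/10)(4/9)(3/8)(5/7) = 0.032468.
The prior-weighted likelihoods are 1/5 · 0.05 = 0.01, 2/5 · 0.044192 = 0.017677, 2/5 · 0.032468 = 0.012987; summing to 0.040664.
So P(bag C | data) = (0.012987) / (0.040664) = 0.31938.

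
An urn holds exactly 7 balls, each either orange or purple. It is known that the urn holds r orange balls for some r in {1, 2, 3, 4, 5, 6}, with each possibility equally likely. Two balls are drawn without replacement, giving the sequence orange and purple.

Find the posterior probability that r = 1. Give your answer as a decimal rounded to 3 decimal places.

0.107

Compute the likelihood of the observed sequence for each case: P(data | r = 1) = (1/7)(6/6) = 1/7; P(data | r = 2) = (2/7)(5/6) = 5/21; P(data | r = 3) = (3/7)(4/6) = 2/7; P(data | r = 4) = (4/7)(3/6) = 2/7; P(data | r = 5) = (5/7)(2/6) = 5/21; P(data | r = 6) = (6/7)(1/6) = 1/7.
Weighting by the prior gives 1/6 · 1/7 = 1/42, 1/6 · 5/21 = 5/126, 1/6 · 2/7 = 1/21, 1/6 · 2/7 = 1/21, 1/6 · 5/21 = 5/126, 1/6 · 1/7 = 1/42; these sum to 2/9.
Therefore the posterior P(r = 1 | data) = (1/42) / (2/9) = 3/28.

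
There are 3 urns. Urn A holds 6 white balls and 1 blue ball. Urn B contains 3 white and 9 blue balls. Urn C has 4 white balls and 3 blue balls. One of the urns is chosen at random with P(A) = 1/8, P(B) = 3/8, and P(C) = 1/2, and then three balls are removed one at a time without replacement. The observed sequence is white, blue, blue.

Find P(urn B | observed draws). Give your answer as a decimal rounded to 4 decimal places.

0.5178

For each hypothesis, P(data | H) works out to: P(data | urn A) = (6/7)(1/6)(0/5) = 0; P(data | urn B) = (3/12)(9/11)(8/10) = 9/55; P(data | urn C) = (4/7)(3/6)(2/5) = 4/35.
Weighting by the prior gives 1/8 · 0 = 0, 3/8 · 9/55 = 27/440, 1/2 · 4/35 = 2/35; summing to 73/616.
So P(urn B | data) = (27/440) / (73/616) = 189/365.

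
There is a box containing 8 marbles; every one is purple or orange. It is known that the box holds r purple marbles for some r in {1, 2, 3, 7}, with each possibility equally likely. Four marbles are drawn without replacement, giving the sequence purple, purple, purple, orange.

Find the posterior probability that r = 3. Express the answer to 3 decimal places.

0.125

For each hypothesis, P(data | H) works out to: P(data | r = 1) = (1/8)(0/7) = 0; P(data | r = 2) = (2/8)(1/7)(0/6) = 0; P(data | r = 3) = (3/8)(2/7)(1/6)(5/5) = 1/56; P(data | r = 7) = (7/8)(6/7)(5/6)(1/5) = 1/8.
Weighting by the prior gives 1/4 · 0 = 0, 1/4 · 0 = 0, 1/4 · 1/56 = 1/224, 1/4 · 1/8 = 1/32; summing to 1/28.
Hence P(r = 3 | data) = (1/224) / (1/28) = 1/8.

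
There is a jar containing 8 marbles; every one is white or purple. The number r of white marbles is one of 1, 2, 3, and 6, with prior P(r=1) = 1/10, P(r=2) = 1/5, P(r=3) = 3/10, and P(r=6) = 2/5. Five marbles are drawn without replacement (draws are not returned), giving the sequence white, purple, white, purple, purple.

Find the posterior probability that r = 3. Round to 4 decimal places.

0.6923

The likelihood of the observed sequence under each hypothesis: P(data | r = 1) = (1/8)(7/7)(0/6) = 0; P(data | r = 2) = (2/8)(6/7)(1/6)(5/5)(4/4) = 1/28; P(data | r = 3) = (3/8)(5/7)(2/6)(4/5)(3/4) = 3/56; P(data | r = 6) = (6/8)(2/7)(5/6)(1/5)(0/4) = 0.
Weighting by the prior gives 1/10 · 0 = 0, 1/5 · 1/28 = 1/140, 3/10 · 3/56 = 9/560, 2/5 · 0 = 0; with total 13/560.
By Bayes' rule, P(r = 3 | data) = (9/560) / (13/560) = 9/13.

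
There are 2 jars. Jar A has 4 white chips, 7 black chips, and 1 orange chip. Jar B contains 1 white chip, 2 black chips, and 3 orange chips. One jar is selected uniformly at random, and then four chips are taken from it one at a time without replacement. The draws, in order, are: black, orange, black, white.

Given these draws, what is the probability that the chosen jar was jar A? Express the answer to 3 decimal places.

0.459

Compute the likelihood of the observed sequence for each case: P(data | jar A) = (7/12)(1/11)(6/10)(4/9) = 0.014141; P(data | jar B) = (2/6)(3/5)(1/4)(1/3) = 0.016667.
Weighting by the prior gives 1/2 · 0.014141 = 0.0070707, 1/2 · 0.016667 = 0.0083333; with total 0.015404.
By Bayes' rule, P(jar A | data) = (0.0070707) / (0.015404) = 0.45902.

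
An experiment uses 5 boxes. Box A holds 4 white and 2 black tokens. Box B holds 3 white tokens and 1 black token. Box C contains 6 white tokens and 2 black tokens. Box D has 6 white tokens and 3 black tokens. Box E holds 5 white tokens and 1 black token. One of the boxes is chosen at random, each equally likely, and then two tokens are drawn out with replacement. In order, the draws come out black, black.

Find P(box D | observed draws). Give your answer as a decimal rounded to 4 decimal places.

The likelihood of the observed sequence under each hypothesis: P(data | box A) = (2/6)(2/6) = 1/9; P(data | box B) = (1/4)(1/4) = 1/16; P(data | box C) = (2/8)(2/8) = 1/16; P(data | box D) = (3/9)(3/9) = 1/9; P(data | box E) = (1/6)(1/6) = 1/36.
Multiplying each by its prior: 1/5 · 1/9 = 1/45, 1/5 · 1/16 = 1/80, 1/5 · 1/16 = 1/80, 1/5 · 1/9 = 1/45, 1/5 · 1/36 = 1/180; with total 3/40.
Hence P(box D | data) = (1/45) / (3/40) = 8/27.

0.2963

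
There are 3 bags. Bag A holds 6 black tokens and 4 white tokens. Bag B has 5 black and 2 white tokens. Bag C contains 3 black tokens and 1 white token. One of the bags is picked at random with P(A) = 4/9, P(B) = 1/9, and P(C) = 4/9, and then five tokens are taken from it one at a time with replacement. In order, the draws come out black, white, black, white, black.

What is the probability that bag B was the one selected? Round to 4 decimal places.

Compute the likelihood of the observed sequence for each case: P(data | bag A) = (6/10)(4/10)(6/10)(4/10)(6/10) = 0.03456; P(data | bag B) = (5/7)(2/7)(5/7)(2/7)(5/7) = 0.02975; P(data | bag C) = (3/4)(1/4)(3/4)(1/4)(3/4) = 0.026367.
Multiplying each by its prior: 4/9 · 0.03456 = 0.01536, 1/9 · 0.02975 = 0.0033055, 4/9 · 0.026367 = 0.011719; summing to 0.030384.
Hence P(bag B | data) = (0.0033055) / (0.030384) = 0.10879.

0.1088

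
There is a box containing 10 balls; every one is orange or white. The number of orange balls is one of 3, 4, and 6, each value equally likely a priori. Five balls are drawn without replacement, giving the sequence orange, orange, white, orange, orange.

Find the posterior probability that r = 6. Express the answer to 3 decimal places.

0.909

Compute the likelihood of the observed sequence for each case: P(data | r = 3) = (3/10)(2/9)(7/8)(1/7)(0/6) = 0; P(data | r = 4) = (4/10)(3/9)(6/8)(2/7)(1/6) = 1/210; P(data | r = 6) = (6/10)(5/9)(4/8)(4/7)(3/6) = 1/21.
Multiplying each by its prior: 1/3 · 0 = 0, 1/3 · 1/210 = 1/630, 1/3 · 1/21 = 1/63; these sum to 11/630.
By Bayes' rule, P(r = 6 | data) = (1/63) / (11/630) = 10/11.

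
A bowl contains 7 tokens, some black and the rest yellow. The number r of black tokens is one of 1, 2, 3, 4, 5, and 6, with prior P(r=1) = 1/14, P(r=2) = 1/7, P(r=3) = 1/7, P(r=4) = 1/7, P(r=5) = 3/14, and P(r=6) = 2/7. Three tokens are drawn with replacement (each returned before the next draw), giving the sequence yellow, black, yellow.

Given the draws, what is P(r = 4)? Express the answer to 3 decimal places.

For each hypothesis, P(data | H) works out to: P(data | r = 1) = (6/7)(1/7)(6/7) = 0.10496; P(data | r = 2) = (5/7)(2/7)(5/7) = 0.14577; P(data | r = 3) = (4/7)(3/7)(4/7) = 0.13994; P(data | r = 4) = (3/7)(4/7)(3/7) = 0.10496; P(data | r = 5) = (2/7)(5/7)(2/7) = 0.058309; P(data | r = 6) = (1/7)(6/7)(1/7) = 0.017493.
Weighting by the prior gives 1/14 · 0.10496 = 0.0074969, 1/7 · 0.14577 = 0.020825, 1/7 · 0.13994 = 0.019992, 1/7 · 0.10496 = 0.014994, 3/14 · 0.058309 = 0.012495, 2/7 · 0.017493 = 0.0049979; summing to 0.0808.
Therefore the posterior P(r = 4 | data) = (0.014994) / (0.0808) = 0.18557.

0.186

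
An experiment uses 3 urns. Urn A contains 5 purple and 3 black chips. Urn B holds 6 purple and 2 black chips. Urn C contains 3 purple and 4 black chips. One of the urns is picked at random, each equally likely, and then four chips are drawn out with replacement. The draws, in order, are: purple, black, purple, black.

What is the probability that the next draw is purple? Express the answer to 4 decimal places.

Under each hypothesis, the probability of the observed sequence is: P(data | urn A) = (5/8)(3/8)(5/8)(3/8) = 0.054932; P(data | urn B) = (6/8)(2/8)(6/8)(2/8) = 0.035156; P(data | urn C) = (3/7)(4/7)(3/7)(4/7) = 0.059975.
The prior-weighted likelihoods are 1/3 · 0.054932 = 0.018311, 1/3 · 0.035156 = 0.011719, 1/3 · 0.059975 = 0.019992; these sum to 0.050021.
Dividing through by the total gives posterior P(urn A | data) = 0.36606, P(urn B | data) = 0.23428, P(urn C | data) = 0.39967.
Averaging over the posterior, P(purple next | data) = (5/8)(0.36606) + (3/4)(0.23428) + (3/7)(0.39967) = 0.57578.

0.5758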